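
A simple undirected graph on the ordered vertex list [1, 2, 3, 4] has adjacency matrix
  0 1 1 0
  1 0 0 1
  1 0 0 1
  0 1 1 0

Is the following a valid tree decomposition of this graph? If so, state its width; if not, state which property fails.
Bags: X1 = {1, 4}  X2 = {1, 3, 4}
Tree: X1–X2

A tree decomposition must satisfy three properties: every vertex lies in some bag; for every edge, both endpoints lie together in some bag; and for every vertex, the bags containing it form a connected subtree. Here vertex 2 appears in no bag, so the decomposition is invalid.

No — vertex 2 appears in no bag.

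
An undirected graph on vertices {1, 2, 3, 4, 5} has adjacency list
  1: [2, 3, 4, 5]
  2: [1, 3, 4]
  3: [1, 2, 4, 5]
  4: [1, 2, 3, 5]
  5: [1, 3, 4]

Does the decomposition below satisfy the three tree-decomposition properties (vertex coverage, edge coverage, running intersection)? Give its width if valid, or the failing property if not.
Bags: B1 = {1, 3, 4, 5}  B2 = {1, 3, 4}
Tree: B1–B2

A tree decomposition must satisfy three properties: every vertex lies in some bag; for every edge, both endpoints lie together in some bag; and for every vertex, the bags containing it form a connected subtree. Here vertex 2 appears in no bag, so the decomposition is invalid.

No — vertex 2 appears in no bag.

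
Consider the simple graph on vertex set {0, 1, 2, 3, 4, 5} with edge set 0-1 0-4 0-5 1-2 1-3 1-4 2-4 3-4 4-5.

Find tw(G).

2

A width-2 tree decomposition is:
Bags: B1 = {0, 1, 4}  B2 = {1, 2, 4}  B3 = {0, 4, 5}  B4 = {1, 3, 4}
Tree: B1–B2, B1–B3, B1–B4
Each bag holds 3 vertices, so the decomposition has width 2, which upper-bounds the treewidth. For the lower bound, the 3 vertices {0, 1, 4} are pairwise adjacent, and any tree decomposition puts a clique entirely inside one bag — forcing width ≥ 2. Combining the bounds, tw(G) = 2.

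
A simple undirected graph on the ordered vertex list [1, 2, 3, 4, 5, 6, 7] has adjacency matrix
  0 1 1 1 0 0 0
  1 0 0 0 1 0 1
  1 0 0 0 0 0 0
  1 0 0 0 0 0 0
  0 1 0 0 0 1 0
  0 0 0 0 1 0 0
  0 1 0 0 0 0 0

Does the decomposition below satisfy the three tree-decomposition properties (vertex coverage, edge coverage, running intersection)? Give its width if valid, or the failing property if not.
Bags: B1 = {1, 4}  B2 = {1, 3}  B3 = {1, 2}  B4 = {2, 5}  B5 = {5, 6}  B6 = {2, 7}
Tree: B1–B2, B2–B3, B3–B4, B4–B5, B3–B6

Yes; width 1.

Vertex coverage: the bags together contain {1, 2, 3, 4, 5, 6, 7}, the full vertex set. Edge coverage: each edge of G has both endpoints in at least one bag. Running intersection: for every vertex, the bags containing it form a connected subtree. All three properties hold, so this is a valid tree decomposition of width max|bag| − 1 = 1, and hence tw(G) ≤ 1.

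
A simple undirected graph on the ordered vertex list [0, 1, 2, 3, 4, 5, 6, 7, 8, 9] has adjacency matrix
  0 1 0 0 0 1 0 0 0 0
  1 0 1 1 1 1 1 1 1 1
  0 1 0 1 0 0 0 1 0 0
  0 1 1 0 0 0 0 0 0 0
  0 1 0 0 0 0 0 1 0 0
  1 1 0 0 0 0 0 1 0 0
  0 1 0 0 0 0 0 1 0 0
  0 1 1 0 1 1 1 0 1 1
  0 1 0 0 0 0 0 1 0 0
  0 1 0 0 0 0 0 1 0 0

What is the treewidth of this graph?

A width-2 tree decomposition is:
Bags: B1 = {1, 5, 7}  B2 = {1, 2, 7}  B3 = {1, 6, 7}  B4 = {1, 7, 9}  B5 = {1, 7, 8}  B6 = {0, 1, 5}  B7 = {1, 2, 3}  B8 = {1, 4, 7}
Tree: B1–B2, B1–B3, B3–B4, B3–B5, B1–B6, B2–B7, B2–B8
Each bag holds 3 vertices, so the decomposition has width 2, which upper-bounds the treewidth. On the other hand G contains the 3-clique {0, 1, 5}. A clique must lie in a single bag of any decomposition, so no decomposition can have width below 2. Therefore the treewidth is 2.

2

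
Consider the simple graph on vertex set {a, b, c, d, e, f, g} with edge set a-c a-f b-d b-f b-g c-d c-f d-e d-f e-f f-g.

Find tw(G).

2

A width-2 tree decomposition is:
Bags: B1 = {b, f, g}  B2 = {b, d, f}  B3 = {c, d, f}  B4 = {a, c, f}  B5 = {d, e, f}
Tree: B1–B2, B2–B3, B3–B4, B2–B5
Each bag holds 3 vertices, so the decomposition has width 2, which upper-bounds the treewidth. Conversely, {d, e, f} is a clique of size 3, and the vertices of any clique must share a bag in every tree decomposition; so some bag has ≥ 3 vertices and tw(G) ≥ 2. The upper and lower bounds meet at 2, so that is the treewidth.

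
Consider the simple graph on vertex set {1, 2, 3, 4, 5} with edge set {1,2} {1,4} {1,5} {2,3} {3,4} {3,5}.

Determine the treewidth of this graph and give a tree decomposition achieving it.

The largest bag has 3 vertices, giving width 2; this decomposition certifies tw(G) ≤ 2. Since 5–3–2–1–5 is a cycle in G, G is not acyclic. Forests are exactly the graphs of treewidth ≤ 1, so tw(G) ≥ 2. The upper and lower bounds meet at 2, so that is the treewidth.

Treewidth 2.
Bags: B1 = {1, 3, 5}  B2 = {1, 2, 3}  B3 = {1, 3, 4}
Tree: B1–B2, B2–B3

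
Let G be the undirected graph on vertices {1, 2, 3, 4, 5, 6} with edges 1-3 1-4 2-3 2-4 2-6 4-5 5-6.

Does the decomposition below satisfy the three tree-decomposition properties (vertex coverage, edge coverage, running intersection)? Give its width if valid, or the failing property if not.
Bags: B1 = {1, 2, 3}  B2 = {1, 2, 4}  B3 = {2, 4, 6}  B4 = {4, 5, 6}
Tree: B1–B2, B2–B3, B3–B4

Yes; width 2.

Every vertex of G appears in some bag (union = {1, 2, 3, 4, 5, 6}); every edge is covered by a bag; and for each vertex v the set of bags containing v is connected in the bag tree. The decomposition is therefore valid. The largest bag has 3 vertices, so the width is 2.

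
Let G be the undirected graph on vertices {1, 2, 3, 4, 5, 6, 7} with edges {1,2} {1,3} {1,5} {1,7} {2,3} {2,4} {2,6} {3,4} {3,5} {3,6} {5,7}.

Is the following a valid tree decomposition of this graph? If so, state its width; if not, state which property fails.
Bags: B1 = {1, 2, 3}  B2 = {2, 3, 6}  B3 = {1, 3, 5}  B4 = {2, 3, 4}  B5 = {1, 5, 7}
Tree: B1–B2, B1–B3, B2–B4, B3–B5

Yes; width 2.

Every vertex of G appears in some bag (union = {1, 2, 3, 4, 5, 6, 7}); every edge is covered by a bag; and for each vertex v the set of bags containing v is connected in the bag tree. The decomposition is therefore valid. The largest bag has 3 vertices, so the width is 2.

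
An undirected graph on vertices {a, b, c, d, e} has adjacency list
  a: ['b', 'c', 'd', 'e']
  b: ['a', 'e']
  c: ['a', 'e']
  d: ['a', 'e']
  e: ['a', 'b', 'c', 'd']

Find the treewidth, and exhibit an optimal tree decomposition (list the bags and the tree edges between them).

Every bag has size at most 3, so the width is 3 − 1 = 2 and tw(G) ≤ 2. For the lower bound, the 3 vertices {a, d, e} are pairwise adjacent, and any tree decomposition puts a clique entirely inside one bag — forcing width ≥ 2. Therefore the treewidth is 2.

Treewidth 2.
Bags: B1 = {a, d, e}  B2 = {a, b, e}  B3 = {a, c, e}
Tree: B1–B2, B2–B3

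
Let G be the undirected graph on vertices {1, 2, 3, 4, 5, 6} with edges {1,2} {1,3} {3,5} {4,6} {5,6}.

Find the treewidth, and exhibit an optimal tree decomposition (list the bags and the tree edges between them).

Treewidth 1.
One optimal decomposition is:
Bags: B1 = {4, 6}  B2 = {5, 6}  B3 = {3, 5}  B4 = {1, 3}  B5 = {1, 2}
Tree: B1–B2, B2–B3, B3–B4, B4–B5

The largest bag has 2 vertices, giving width 1; this decomposition certifies tw(G) ≤ 1. Since G has at least one edge (e.g. 4–6), it is not an edgeless graph, so tw(G) ≥ 1. Hence tw(G) = 1 exactly.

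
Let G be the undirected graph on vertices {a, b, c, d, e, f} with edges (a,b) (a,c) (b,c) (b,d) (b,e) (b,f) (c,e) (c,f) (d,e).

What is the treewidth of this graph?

2

A width-2 tree decomposition is:
Bags: B1 = {b, c, e}  B2 = {b, d, e}  B3 = {a, b, c}  B4 = {b, c, f}
Tree: B1–B2, B1–B3, B3–B4
Every bag has size at most 3, so the width is 3 − 1 = 2 and tw(G) ≤ 2. For the lower bound, the 3 vertices {b, d, e} are pairwise adjacent, and any tree decomposition puts a clique entirely inside one bag — forcing width ≥ 2. Hence tw(G) = 2 exactly.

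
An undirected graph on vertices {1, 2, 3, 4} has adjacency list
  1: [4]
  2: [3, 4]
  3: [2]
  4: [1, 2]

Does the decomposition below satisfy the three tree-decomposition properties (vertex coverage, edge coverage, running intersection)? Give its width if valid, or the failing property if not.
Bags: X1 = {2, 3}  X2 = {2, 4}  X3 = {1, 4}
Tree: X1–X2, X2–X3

Yes; width 1.

Every vertex of G appears in some bag (union = {1, 2, 3, 4}); every edge is covered by a bag; and for each vertex v the set of bags containing v is connected in the bag tree. The decomposition is therefore valid. The largest bag has 2 vertices, so the width is 1.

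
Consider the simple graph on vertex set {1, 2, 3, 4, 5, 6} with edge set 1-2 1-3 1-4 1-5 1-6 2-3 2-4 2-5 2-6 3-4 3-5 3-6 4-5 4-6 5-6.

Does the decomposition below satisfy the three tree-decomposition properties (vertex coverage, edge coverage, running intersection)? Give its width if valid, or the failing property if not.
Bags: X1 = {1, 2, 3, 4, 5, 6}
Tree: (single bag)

Yes; width 5.

Vertex coverage: the bags together contain {1, 2, 3, 4, 5, 6}, the full vertex set. Edge coverage: each edge of G has both endpoints in at least one bag. Running intersection: for every vertex, the bags containing it form a connected subtree. All three properties hold, so this is a valid tree decomposition of width max|bag| − 1 = 5, and hence tw(G) ≤ 5.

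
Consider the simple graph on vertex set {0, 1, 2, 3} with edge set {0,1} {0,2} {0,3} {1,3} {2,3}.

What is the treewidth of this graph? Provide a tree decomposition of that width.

The largest bag has 3 vertices, giving width 2; this decomposition certifies tw(G) ≤ 2. Conversely, {0, 1, 3} is a clique of size 3, and the vertices of any clique must share a bag in every tree decomposition; so some bag has ≥ 3 vertices and tw(G) ≥ 2. Therefore the treewidth is 2.

Treewidth 2.
One such decomposition:
Bags: B1 = {0, 1, 3}  B2 = {0, 2, 3}
Tree: B1–B2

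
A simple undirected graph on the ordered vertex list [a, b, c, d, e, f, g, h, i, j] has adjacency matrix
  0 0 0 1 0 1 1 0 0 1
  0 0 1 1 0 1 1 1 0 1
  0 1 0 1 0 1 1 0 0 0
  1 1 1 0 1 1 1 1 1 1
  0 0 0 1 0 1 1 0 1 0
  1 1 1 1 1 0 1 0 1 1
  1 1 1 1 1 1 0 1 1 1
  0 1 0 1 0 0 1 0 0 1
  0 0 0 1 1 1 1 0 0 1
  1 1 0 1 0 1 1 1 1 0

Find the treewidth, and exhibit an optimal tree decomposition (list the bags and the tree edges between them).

The largest bag has 5 vertices, giving width 4; this decomposition certifies tw(G) ≤ 4. For the lower bound, the 5 vertices {b, d, g, h, j} are pairwise adjacent, and any tree decomposition puts a clique entirely inside one bag — forcing width ≥ 4. Therefore the treewidth is 4.

Treewidth 4.
One optimal decomposition is:
Bags: B1 = {b, d, f, g, j}  B2 = {d, f, g, i, j}  B3 = {d, e, f, g, i}  B4 = {a, d, f, g, j}  B5 = {b, d, g, h, j}  B6 = {b, c, d, f, g}
Tree: B1–B2, B2–B3, B1–B4, B1–B5, B1–B6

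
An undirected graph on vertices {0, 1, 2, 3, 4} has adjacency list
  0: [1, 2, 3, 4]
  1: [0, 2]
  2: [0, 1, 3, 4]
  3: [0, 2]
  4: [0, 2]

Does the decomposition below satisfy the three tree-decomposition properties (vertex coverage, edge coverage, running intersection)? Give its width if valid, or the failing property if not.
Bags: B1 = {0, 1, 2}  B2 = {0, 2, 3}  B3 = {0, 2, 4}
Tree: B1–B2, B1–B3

Every vertex of G appears in some bag (union = {0, 1, 2, 3, 4}); every edge is covered by a bag; and for each vertex v the set of bags containing v is connected in the bag tree. The decomposition is therefore valid. The largest bag has 3 vertices, so the width is 2.

Yes; width 2.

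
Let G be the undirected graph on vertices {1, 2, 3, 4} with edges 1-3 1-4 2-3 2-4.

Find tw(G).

2

A width-2 tree decomposition is:
Bags: B1 = {1, 2, 4}  B2 = {1, 2, 3}
Tree: B1–B2
Each bag holds 3 vertices, so the decomposition has width 2, which upper-bounds the treewidth. The edges 1–4–2–3–1 form a cycle, so G is not a tree and its treewidth is at least 2. The upper and lower bounds meet at 2, so that is the treewidth.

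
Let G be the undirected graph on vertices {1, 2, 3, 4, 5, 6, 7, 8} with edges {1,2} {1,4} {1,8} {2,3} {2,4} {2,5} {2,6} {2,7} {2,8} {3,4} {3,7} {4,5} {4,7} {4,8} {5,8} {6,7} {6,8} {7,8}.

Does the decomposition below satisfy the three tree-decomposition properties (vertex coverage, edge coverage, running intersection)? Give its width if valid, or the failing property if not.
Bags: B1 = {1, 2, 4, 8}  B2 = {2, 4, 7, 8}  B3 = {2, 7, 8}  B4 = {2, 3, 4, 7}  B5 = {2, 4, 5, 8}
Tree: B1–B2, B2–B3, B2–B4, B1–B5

No — vertex 6 appears in no bag.

A tree decomposition must satisfy three properties: every vertex lies in some bag; for every edge, both endpoints lie together in some bag; and for every vertex, the bags containing it form a connected subtree. Here vertex 6 appears in no bag, so the decomposition is invalid.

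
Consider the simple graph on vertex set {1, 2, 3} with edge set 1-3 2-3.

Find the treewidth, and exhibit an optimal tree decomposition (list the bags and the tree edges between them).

Each bag holds 2 vertices, so the decomposition has width 1, which upper-bounds the treewidth. Any graph with an edge has treewidth ≥ 1, and G has the edge 2–3. Hence tw(G) = 1 exactly.

Treewidth 1.
One optimal decomposition is:
Bags: B1 = {2, 3}  B2 = {1, 3}
Tree: B1–B2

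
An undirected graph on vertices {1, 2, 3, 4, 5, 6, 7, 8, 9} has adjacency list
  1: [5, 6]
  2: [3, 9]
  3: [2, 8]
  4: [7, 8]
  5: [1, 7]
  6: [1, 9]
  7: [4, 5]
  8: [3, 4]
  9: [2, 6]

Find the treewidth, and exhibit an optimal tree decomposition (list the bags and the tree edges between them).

Treewidth 2.
One optimal decomposition is:
Bags: B1 = {2, 3, 8}  B2 = {2, 4, 8}  B3 = {2, 4, 7}  B4 = {2, 5, 7}  B5 = {1, 2, 5}  B6 = {1, 2, 6}  B7 = {2, 6, 9}
Tree: B1–B2, B2–B3, B3–B4, B4–B5, B5–B6, B6–B7

Every bag has size at most 3, so the width is 3 − 1 = 2 and tw(G) ≤ 2. For the lower bound, G contains the cycle 2–3–8–4–7–5–1–6–9–2, so G is not a forest; only forests have treewidth ≤ 1, hence tw(G) ≥ 2. Hence tw(G) = 2 exactly.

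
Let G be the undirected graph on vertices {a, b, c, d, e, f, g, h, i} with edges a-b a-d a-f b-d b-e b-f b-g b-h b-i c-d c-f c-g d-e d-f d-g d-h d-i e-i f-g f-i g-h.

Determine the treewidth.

3

A width-3 tree decomposition is:
Bags: B1 = {b, d, f, i}  B2 = {b, d, f, g}  B3 = {c, d, f, g}  B4 = {b, d, e, i}  B5 = {b, d, g, h}  B6 = {a, b, d, f}
Tree: B1–B2, B2–B3, B1–B4, B2–B5, B1–B6
The largest bag has 4 vertices, giving width 3; this decomposition certifies tw(G) ≤ 3. On the other hand G contains the 4-clique {c, d, f, g}. A clique must lie in a single bag of any decomposition, so no decomposition can have width below 3. Combining the bounds, tw(G) = 3.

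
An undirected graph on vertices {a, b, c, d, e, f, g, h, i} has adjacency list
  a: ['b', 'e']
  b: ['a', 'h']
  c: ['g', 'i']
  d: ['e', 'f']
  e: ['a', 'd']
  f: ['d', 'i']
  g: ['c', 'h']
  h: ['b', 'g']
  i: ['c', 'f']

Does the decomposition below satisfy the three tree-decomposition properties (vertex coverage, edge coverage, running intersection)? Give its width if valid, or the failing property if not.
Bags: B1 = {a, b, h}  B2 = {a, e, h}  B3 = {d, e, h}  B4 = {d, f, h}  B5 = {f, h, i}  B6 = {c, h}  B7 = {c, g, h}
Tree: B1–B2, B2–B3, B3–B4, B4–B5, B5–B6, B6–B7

A tree decomposition must satisfy three properties: every vertex lies in some bag; for every edge, both endpoints lie together in some bag; and for every vertex, the bags containing it form a connected subtree. Here edge (i,c) lies in no bag, so the decomposition is invalid.

No — edge (i,c) lies in no bag.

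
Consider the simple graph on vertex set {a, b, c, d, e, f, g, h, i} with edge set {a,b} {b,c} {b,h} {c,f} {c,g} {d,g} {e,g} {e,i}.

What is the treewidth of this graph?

A width-1 tree decomposition is:
Bags: B1 = {b, c}  B2 = {c, f}  B3 = {c, g}  B4 = {e, g}  B5 = {a, b}  B6 = {d, g}  B7 = {e, i}  B8 = {b, h}
Tree: B1–B2, B1–B3, B3–B4, B1–B5, B3–B6, B4–B7, B5–B8
Every bag has size at most 2, so the width is 2 − 1 = 1 and tw(G) ≤ 1. Since G has at least one edge (e.g. b–c), it is not an edgeless graph, so tw(G) ≥ 1. Combining the bounds, tw(G) = 1.

1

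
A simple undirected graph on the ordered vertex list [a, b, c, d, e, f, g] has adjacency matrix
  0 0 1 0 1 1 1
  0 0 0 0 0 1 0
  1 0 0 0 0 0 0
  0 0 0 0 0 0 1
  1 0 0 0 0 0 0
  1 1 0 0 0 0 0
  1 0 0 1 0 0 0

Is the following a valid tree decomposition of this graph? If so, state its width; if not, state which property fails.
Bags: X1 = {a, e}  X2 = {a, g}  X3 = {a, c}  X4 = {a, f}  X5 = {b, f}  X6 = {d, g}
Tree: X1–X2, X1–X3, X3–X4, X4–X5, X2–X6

Yes; width 1.

Checking the three conditions: (i) the bags cover all of {a, b, c, d, e, f, g}; (ii) for each edge, some bag contains both endpoints; (iii) the bags containing any fixed vertex form a subtree. All hold, so the decomposition is valid with width 2 − 1 = 1.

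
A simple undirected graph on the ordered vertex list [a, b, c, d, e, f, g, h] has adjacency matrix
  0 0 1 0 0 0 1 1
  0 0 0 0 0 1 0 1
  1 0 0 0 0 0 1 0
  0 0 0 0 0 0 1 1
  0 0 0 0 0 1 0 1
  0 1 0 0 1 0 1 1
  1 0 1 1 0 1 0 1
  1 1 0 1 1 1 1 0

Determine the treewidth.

A width-2 tree decomposition is:
Bags: B1 = {b, f, h}  B2 = {e, f, h}  B3 = {f, g, h}  B4 = {d, g, h}  B5 = {a, g, h}  B6 = {a, c, g}
Tree: B1–B2, B1–B3, B3–B4, B4–B5, B5–B6
Each bag holds 3 vertices, so the decomposition has width 2, which upper-bounds the treewidth. For the lower bound, the 3 vertices {d, g, h} are pairwise adjacent, and any tree decomposition puts a clique entirely inside one bag — forcing width ≥ 2. The upper and lower bounds meet at 2, so that is the treewidth.

2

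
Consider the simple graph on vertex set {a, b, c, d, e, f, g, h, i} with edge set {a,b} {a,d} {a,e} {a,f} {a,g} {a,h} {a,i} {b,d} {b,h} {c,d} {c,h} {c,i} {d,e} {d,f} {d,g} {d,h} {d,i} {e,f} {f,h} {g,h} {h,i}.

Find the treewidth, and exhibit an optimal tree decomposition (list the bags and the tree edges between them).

Treewidth 3.
Bags: B1 = {c, d, h, i}  B2 = {a, d, h, i}  B3 = {a, b, d, h}  B4 = {a, d, f, h}  B5 = {a, d, g, h}  B6 = {a, d, e, f}
Tree: B1–B2, B2–B3, B3–B4, B3–B5, B4–B6

Every bag has size at most 4, so the width is 4 − 1 = 3 and tw(G) ≤ 3. Conversely, {a, d, e, f} is a clique of size 4, and the vertices of any clique must share a bag in every tree decomposition; so some bag has ≥ 4 vertices and tw(G) ≥ 3. The upper and lower bounds meet at 3, so that is the treewidth.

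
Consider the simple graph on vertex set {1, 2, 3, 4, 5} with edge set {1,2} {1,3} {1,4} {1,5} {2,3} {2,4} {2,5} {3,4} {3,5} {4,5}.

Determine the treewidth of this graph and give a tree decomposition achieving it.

Treewidth 4.
One such decomposition:
Bags: B1 = {1, 2, 3, 4, 5}
Tree: (single bag)

With just one bag of size 5, the width is 5 − 1 = 4, so tw(G) ≤ 4. For the lower bound, the 5 vertices {1, 2, 3, 4, 5} are pairwise adjacent, and any tree decomposition puts a clique entirely inside one bag — forcing width ≥ 4. Hence tw(G) = 4 exactly.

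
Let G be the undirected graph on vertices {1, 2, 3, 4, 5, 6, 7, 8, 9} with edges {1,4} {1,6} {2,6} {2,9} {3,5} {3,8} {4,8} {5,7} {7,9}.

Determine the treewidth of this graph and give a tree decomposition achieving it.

The largest bag has 3 vertices, giving width 2; this decomposition certifies tw(G) ≤ 2. Since 2–9–7–5–3–8–4–1–6–2 is a cycle in G, G is not acyclic. Forests are exactly the graphs of treewidth ≤ 1, so tw(G) ≥ 2. Therefore the treewidth is 2.

Treewidth 2.
Bags: B1 = {2, 7, 9}  B2 = {2, 5, 7}  B3 = {2, 3, 5}  B4 = {2, 3, 8}  B5 = {2, 4, 8}  B6 = {1, 2, 4}  B7 = {1, 2, 6}
Tree: B1–B2, B2–B3, B3–B4, B4–B5, B5–B6, B6–B7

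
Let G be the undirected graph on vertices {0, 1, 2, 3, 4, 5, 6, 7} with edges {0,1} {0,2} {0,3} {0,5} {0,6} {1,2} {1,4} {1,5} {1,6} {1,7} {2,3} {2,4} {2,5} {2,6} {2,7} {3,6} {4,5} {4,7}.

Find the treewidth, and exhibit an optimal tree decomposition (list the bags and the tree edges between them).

The largest bag has 4 vertices, giving width 3; this decomposition certifies tw(G) ≤ 3. For the lower bound, the 4 vertices {0, 1, 2, 5} are pairwise adjacent, and any tree decomposition puts a clique entirely inside one bag — forcing width ≥ 3. The upper and lower bounds meet at 3, so that is the treewidth.

Treewidth 3.
Bags: B1 = {1, 2, 4, 5}  B2 = {1, 2, 4, 7}  B3 = {0, 1, 2, 5}  B4 = {0, 1, 2, 6}  B5 = {0, 2, 3, 6}
Tree: B1–B2, B1–B3, B3–B4, B4–B5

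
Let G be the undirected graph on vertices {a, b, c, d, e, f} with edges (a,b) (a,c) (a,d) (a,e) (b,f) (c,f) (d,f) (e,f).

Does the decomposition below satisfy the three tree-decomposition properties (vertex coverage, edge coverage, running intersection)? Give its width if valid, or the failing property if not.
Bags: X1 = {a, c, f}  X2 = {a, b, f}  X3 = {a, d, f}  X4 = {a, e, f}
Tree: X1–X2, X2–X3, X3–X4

Yes; width 2.

Checking the three conditions: (i) the bags cover all of {a, b, c, d, e, f}; (ii) for each edge, some bag contains both endpoints; (iii) the bags containing any fixed vertex form a subtree. All hold, so the decomposition is valid with width 3 − 1 = 2.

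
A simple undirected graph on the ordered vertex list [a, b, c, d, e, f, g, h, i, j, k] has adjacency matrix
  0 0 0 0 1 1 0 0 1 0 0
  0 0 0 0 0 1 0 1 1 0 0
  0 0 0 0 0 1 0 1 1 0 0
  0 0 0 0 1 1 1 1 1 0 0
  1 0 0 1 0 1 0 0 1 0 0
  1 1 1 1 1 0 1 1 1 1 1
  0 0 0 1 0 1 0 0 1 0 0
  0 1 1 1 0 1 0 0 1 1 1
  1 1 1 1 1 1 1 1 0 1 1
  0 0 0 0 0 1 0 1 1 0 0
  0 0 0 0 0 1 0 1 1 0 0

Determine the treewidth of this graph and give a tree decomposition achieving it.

Treewidth 3.
One optimal decomposition is:
Bags: B1 = {c, f, h, i}  B2 = {d, f, h, i}  B3 = {b, f, h, i}  B4 = {d, e, f, i}  B5 = {d, f, g, i}  B6 = {f, h, i, j}  B7 = {a, e, f, i}  B8 = {f, h, i, k}
Tree: B1–B2, B1–B3, B2–B4, B4–B5, B1–B6, B4–B7, B3–B8

The largest bag has 4 vertices, giving width 3; this decomposition certifies tw(G) ≤ 3. Conversely, {d, f, g, i} is a clique of size 4, and the vertices of any clique must share a bag in every tree decomposition; so some bag has ≥ 4 vertices and tw(G) ≥ 3. Therefore the treewidth is 3.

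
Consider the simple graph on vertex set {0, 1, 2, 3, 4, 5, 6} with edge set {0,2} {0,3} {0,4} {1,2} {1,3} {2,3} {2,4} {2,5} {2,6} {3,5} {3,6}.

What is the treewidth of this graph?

A width-2 tree decomposition is:
Bags: B1 = {0, 2, 3}  B2 = {1, 2, 3}  B3 = {2, 3, 5}  B4 = {0, 2, 4}  B5 = {2, 3, 6}
Tree: B1–B2, B1–B3, B1–B4, B1–B5
Every bag has size at most 3, so the width is 3 − 1 = 2 and tw(G) ≤ 2. For the lower bound, the 3 vertices {0, 2, 3} are pairwise adjacent, and any tree decomposition puts a clique entirely inside one bag — forcing width ≥ 2. Hence tw(G) = 2 exactly.

2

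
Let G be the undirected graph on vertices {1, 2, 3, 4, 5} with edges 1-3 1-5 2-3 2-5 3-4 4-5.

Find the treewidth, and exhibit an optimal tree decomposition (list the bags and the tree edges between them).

Treewidth 2.
Bags: B1 = {2, 3, 5}  B2 = {3, 4, 5}  B3 = {1, 3, 5}
Tree: B1–B2, B2–B3

The largest bag has 3 vertices, giving width 2; this decomposition certifies tw(G) ≤ 2. Since 2–3–4–5–2 is a cycle in G, G is not acyclic. Forests are exactly the graphs of treewidth ≤ 1, so tw(G) ≥ 2. Hence tw(G) = 2 exactly.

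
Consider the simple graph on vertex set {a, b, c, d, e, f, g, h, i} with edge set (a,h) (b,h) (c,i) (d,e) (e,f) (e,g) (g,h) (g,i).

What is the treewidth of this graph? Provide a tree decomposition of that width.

Treewidth 1.
Bags: B1 = {e, g}  B2 = {g, i}  B3 = {e, f}  B4 = {c, i}  B5 = {g, h}  B6 = {a, h}  B7 = {d, e}  B8 = {b, h}
Tree: B1–B2, B1–B3, B2–B4, B1–B5, B5–B6, B1–B7, B6–B8

Each bag holds 2 vertices, so the decomposition has width 1, which upper-bounds the treewidth. Any graph with an edge has treewidth ≥ 1, and G has the edge g–e. The upper and lower bounds meet at 1, so that is the treewidth.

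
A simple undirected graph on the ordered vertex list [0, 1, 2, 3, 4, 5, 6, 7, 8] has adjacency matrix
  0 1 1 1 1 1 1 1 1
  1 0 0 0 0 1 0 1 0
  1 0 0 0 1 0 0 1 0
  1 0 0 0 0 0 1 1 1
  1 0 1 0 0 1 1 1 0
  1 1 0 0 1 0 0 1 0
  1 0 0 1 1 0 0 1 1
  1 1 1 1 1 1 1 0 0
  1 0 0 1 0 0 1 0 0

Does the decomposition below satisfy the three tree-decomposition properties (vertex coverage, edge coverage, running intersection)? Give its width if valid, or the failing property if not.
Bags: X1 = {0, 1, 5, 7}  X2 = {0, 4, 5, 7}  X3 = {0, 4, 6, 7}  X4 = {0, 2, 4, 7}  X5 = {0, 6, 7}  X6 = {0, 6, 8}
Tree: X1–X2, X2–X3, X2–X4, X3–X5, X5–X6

A tree decomposition must satisfy three properties: every vertex lies in some bag; for every edge, both endpoints lie together in some bag; and for every vertex, the bags containing it form a connected subtree. Here vertex 3 appears in no bag, so the decomposition is invalid.

No — vertex 3 appears in no bag.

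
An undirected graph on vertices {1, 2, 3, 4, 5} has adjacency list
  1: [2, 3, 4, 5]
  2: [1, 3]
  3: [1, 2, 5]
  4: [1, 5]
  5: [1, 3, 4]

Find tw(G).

A width-2 tree decomposition is:
Bags: B1 = {1, 3, 5}  B2 = {1, 2, 3}  B3 = {1, 4, 5}
Tree: B1–B2, B1–B3
Each bag holds 3 vertices, so the decomposition has width 2, which upper-bounds the treewidth. On the other hand G contains the 3-clique {1, 2, 3}. A clique must lie in a single bag of any decomposition, so no decomposition can have width below 2. The upper and lower bounds meet at 2, so that is the treewidth.

2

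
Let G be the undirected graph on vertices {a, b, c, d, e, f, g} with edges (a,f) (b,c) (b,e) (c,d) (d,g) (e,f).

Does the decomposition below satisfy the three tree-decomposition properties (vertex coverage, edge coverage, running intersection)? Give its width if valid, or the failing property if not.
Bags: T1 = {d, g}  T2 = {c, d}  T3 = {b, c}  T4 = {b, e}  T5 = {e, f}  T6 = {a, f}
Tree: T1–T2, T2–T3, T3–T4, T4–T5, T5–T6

Checking the three conditions: (i) the bags cover all of {a, b, c, d, e, f, g}; (ii) for each edge, some bag contains both endpoints; (iii) the bags containing any fixed vertex form a subtree. All hold, so the decomposition is valid with width 2 − 1 = 1.

Yes; width 1.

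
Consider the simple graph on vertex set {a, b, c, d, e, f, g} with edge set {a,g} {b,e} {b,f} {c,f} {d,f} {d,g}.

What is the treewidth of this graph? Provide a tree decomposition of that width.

Treewidth 1.
Bags: B1 = {d, g}  B2 = {d, f}  B3 = {a, g}  B4 = {b, f}  B5 = {c, f}  B6 = {b, e}
Tree: B1–B2, B1–B3, B2–B4, B2–B5, B4–B6

The largest bag has 2 vertices, giving width 1; this decomposition certifies tw(G) ≤ 1. G has an edge, so its treewidth is at least 1. Combining the bounds, tw(G) = 1.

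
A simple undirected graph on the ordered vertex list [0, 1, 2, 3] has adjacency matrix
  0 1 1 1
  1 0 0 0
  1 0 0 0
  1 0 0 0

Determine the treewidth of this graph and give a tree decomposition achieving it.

Treewidth 1.
Bags: B1 = {0, 3}  B2 = {0, 2}  B3 = {0, 1}
Tree: B1–B2, B2–B3

The largest bag has 2 vertices, giving width 1; this decomposition certifies tw(G) ≤ 1. G has an edge, so its treewidth is at least 1. Combining the bounds, tw(G) = 1.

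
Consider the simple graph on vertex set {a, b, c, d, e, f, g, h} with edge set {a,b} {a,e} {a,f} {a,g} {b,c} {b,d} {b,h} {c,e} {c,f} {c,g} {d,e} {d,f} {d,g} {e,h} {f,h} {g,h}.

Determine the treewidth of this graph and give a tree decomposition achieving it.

The largest bag has 5 vertices, giving width 4; this decomposition certifies tw(G) ≤ 4. For the lower bound: the 5 vertex sets {d,e}, {a,f}, {c,g}, {b}, {h} are disjoint, each induces a connected subgraph, and every pair is joined by at least one edge of G. Contracting each set to a single vertex therefore yields K_{5} as a minor, and since treewidth is minor-monotone, tw(G) ≥ tw(K_{5}) = 4. The upper and lower bounds meet at 4, so that is the treewidth.

Treewidth 4.
One optimal decomposition is:
Bags: B1 = {b, d, e, f, g}  B2 = {a, b, e, f, g}  B3 = {b, c, e, f, g}  B4 = {b, e, f, g, h}
Tree: B1–B2, B2–B3, B3–B4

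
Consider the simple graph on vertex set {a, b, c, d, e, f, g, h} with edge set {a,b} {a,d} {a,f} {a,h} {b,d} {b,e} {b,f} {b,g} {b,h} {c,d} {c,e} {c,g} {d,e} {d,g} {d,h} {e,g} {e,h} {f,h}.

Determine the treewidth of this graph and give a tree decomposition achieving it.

Treewidth 3.
Bags: B1 = {c, d, e, g}  B2 = {b, d, e, g}  B3 = {b, d, e, h}  B4 = {a, b, d, h}  B5 = {a, b, f, h}
Tree: B1–B2, B2–B3, B3–B4, B4–B5

The largest bag has 4 vertices, giving width 3; this decomposition certifies tw(G) ≤ 3. On the other hand G contains the 4-clique {c, d, e, g}. A clique must lie in a single bag of any decomposition, so no decomposition can have width below 3. Combining the bounds, tw(G) = 3.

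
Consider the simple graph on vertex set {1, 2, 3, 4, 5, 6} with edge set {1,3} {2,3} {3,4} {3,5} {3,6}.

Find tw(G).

A width-1 tree decomposition is:
Bags: B1 = {1, 3}  B2 = {3, 6}  B3 = {2, 3}  B4 = {3, 5}  B5 = {3, 4}
Tree: B1–B2, B2–B3, B2–B4, B4–B5
Every bag has size at most 2, so the width is 2 − 1 = 1 and tw(G) ≤ 1. G has an edge, so its treewidth is at least 1. Combining the bounds, tw(G) = 1.

1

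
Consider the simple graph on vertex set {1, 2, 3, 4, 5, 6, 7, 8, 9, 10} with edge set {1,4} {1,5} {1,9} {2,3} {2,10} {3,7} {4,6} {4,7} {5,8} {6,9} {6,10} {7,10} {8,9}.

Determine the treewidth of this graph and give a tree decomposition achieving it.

Treewidth 2.
Bags: B1 = {1, 5, 8}  B2 = {1, 8, 9}  B3 = {1, 4, 9}  B4 = {4, 6, 9}  B5 = {4, 6, 7}  B6 = {6, 7, 10}  B7 = {3, 7, 10}  B8 = {2, 3, 10}
Tree: B1–B2, B2–B3, B3–B4, B4–B5, B5–B6, B6–B7, B7–B8

Each bag holds 3 vertices, so the decomposition has width 2, which upper-bounds the treewidth. Since 5–8–9–1–5 is a cycle in G, G is not acyclic. Forests are exactly the graphs of treewidth ≤ 1, so tw(G) ≥ 2. The upper and lower bounds meet at 2, so that is the treewidth.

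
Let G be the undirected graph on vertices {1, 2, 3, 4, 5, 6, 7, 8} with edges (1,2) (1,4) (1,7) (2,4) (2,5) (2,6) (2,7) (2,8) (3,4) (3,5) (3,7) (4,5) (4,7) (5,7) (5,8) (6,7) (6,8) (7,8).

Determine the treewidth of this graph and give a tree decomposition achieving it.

The largest bag has 4 vertices, giving width 3; this decomposition certifies tw(G) ≤ 3. On the other hand G contains the 4-clique {2, 5, 7, 8}. A clique must lie in a single bag of any decomposition, so no decomposition can have width below 3. Hence tw(G) = 3 exactly.

Treewidth 3.
One optimal decomposition is:
Bags: B1 = {2, 6, 7, 8}  B2 = {2, 5, 7, 8}  B3 = {2, 4, 5, 7}  B4 = {1, 2, 4, 7}  B5 = {3, 4, 5, 7}
Tree: B1–B2, B2–B3, B3–B4, B3–B5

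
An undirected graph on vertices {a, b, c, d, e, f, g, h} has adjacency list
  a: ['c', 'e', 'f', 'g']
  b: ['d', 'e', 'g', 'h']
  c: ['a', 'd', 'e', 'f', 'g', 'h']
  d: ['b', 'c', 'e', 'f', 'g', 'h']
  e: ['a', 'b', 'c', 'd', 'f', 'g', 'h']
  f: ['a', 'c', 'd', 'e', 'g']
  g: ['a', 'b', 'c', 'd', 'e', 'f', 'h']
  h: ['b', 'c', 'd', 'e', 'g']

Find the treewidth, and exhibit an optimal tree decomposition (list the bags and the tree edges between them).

The largest bag has 5 vertices, giving width 4; this decomposition certifies tw(G) ≤ 4. Conversely, {c, d, e, g, h} is a clique of size 5, and the vertices of any clique must share a bag in every tree decomposition; so some bag has ≥ 5 vertices and tw(G) ≥ 4. Hence tw(G) = 4 exactly.

Treewidth 4.
Bags: B1 = {c, d, e, g, h}  B2 = {b, d, e, g, h}  B3 = {c, d, e, f, g}  B4 = {a, c, e, f, g}
Tree: B1–B2, B1–B3, B3–B4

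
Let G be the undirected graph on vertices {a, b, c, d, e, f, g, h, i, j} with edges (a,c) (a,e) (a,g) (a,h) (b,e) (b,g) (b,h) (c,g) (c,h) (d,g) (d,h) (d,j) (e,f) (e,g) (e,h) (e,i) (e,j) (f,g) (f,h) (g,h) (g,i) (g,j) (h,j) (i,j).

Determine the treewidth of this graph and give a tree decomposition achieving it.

The largest bag has 4 vertices, giving width 3; this decomposition certifies tw(G) ≤ 3. For the lower bound, the 4 vertices {d, g, h, j} are pairwise adjacent, and any tree decomposition puts a clique entirely inside one bag — forcing width ≥ 3. The upper and lower bounds meet at 3, so that is the treewidth.

Treewidth 3.
One such decomposition:
Bags: B1 = {b, e, g, h}  B2 = {a, e, g, h}  B3 = {a, c, g, h}  B4 = {e, g, h, j}  B5 = {d, g, h, j}  B6 = {e, f, g, h}  B7 = {e, g, i, j}
Tree: B1–B2, B2–B3, B2–B4, B4–B5, B2–B6, B4–B7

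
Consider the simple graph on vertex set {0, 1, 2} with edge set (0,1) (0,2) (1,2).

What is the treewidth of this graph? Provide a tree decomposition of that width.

Treewidth 2.
One optimal decomposition is:
Bags: B1 = {0, 1, 2}
Tree: (single bag)

A single bag containing all 3 vertices is trivially a valid decomposition of width 2. On the other hand G contains the 3-clique {0, 1, 2}. A clique must lie in a single bag of any decomposition, so no decomposition can have width below 2. Hence tw(G) = 2 exactly.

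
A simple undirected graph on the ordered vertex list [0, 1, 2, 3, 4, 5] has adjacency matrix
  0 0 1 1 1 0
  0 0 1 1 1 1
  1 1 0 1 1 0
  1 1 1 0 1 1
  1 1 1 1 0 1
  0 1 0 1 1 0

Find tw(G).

A width-3 tree decomposition is:
Bags: B1 = {1, 2, 3, 4}  B2 = {1, 3, 4, 5}  B3 = {0, 2, 3, 4}
Tree: B1–B2, B1–B3
The largest bag has 4 vertices, giving width 3; this decomposition certifies tw(G) ≤ 3. On the other hand G contains the 4-clique {0, 2, 3, 4}. A clique must lie in a single bag of any decomposition, so no decomposition can have width below 3. The upper and lower bounds meet at 3, so that is the treewidth.

3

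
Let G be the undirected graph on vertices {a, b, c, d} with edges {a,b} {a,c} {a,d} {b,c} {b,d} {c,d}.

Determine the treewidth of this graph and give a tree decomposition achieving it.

With just one bag of size 4, the width is 4 − 1 = 3, so tw(G) ≤ 3. On the other hand G contains the 4-clique {a, b, c, d}. A clique must lie in a single bag of any decomposition, so no decomposition can have width below 3. Hence tw(G) = 3 exactly.

Treewidth 3.
One such decomposition:
Bags: B1 = {a, b, c, d}
Tree: (single bag)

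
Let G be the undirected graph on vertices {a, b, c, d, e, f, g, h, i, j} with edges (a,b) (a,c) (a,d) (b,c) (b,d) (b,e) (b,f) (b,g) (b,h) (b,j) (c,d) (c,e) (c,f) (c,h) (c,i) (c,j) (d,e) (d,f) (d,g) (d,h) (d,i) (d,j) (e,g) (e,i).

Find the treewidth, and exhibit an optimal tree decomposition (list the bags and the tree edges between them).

Treewidth 3.
Bags: B1 = {b, c, d, f}  B2 = {b, c, d, e}  B3 = {c, d, e, i}  B4 = {b, c, d, h}  B5 = {b, c, d, j}  B6 = {b, d, e, g}  B7 = {a, b, c, d}
Tree: B1–B2, B2–B3, B1–B4, B4–B5, B2–B6, B1–B7

Each bag holds 4 vertices, so the decomposition has width 3, which upper-bounds the treewidth. On the other hand G contains the 4-clique {b, d, e, g}. A clique must lie in a single bag of any decomposition, so no decomposition can have width below 3. Therefore the treewidth is 3.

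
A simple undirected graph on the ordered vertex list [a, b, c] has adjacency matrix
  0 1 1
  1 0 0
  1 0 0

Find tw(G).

1

A width-1 tree decomposition is:
Bags: B1 = {a, c}  B2 = {a, b}
Tree: B1–B2
Every bag has size at most 2, so the width is 2 − 1 = 1 and tw(G) ≤ 1. G has an edge, so its treewidth is at least 1. Hence tw(G) = 1 exactly.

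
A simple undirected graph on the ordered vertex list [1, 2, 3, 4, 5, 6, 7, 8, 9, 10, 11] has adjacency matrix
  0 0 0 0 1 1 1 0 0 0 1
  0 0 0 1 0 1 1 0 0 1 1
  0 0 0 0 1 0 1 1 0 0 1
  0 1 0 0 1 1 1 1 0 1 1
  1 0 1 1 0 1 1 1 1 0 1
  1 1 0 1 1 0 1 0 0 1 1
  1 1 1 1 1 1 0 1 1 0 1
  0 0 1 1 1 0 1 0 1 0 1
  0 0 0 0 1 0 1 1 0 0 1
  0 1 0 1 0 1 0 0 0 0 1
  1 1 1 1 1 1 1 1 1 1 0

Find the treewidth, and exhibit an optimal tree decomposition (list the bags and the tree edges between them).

Each bag holds 5 vertices, so the decomposition has width 4, which upper-bounds the treewidth. On the other hand G contains the 5-clique {2, 4, 6, 10, 11}. A clique must lie in a single bag of any decomposition, so no decomposition can have width below 4. The upper and lower bounds meet at 4, so that is the treewidth.

Treewidth 4.
Bags: B1 = {2, 4, 6, 7, 11}  B2 = {4, 5, 6, 7, 11}  B3 = {4, 5, 7, 8, 11}  B4 = {5, 7, 8, 9, 11}  B5 = {2, 4, 6, 10, 11}  B6 = {1, 5, 6, 7, 11}  B7 = {3, 5, 7, 8, 11}
Tree: B1–B2, B2–B3, B3–B4, B1–B5, B2–B6, B4–B7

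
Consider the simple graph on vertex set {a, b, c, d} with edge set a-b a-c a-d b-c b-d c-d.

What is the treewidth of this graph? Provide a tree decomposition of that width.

Treewidth 3.
One optimal decomposition is:
Bags: B1 = {a, b, c, d}
Tree: (single bag)

A single bag containing all 4 vertices is trivially a valid decomposition of width 3. Conversely, {a, b, c, d} is a clique of size 4, and the vertices of any clique must share a bag in every tree decomposition; so some bag has ≥ 4 vertices and tw(G) ≥ 3. The upper and lower bounds meet at 3, so that is the treewidth.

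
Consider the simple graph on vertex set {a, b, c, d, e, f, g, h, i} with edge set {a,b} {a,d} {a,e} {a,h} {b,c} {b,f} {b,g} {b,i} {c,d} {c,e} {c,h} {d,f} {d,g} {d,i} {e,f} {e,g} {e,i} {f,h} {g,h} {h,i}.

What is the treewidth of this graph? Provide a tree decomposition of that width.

Treewidth 4.
One optimal decomposition is:
Bags: B1 = {b, d, e, h, i}  B2 = {b, c, d, e, h}  B3 = {b, d, e, g, h}  B4 = {b, d, e, f, h}  B5 = {a, b, d, e, h}
Tree: B1–B2, B2–B3, B3–B4, B4–B5

Every bag has size at most 5, so the width is 5 − 1 = 4 and tw(G) ≤ 4. For the lower bound: the 5 vertex sets {e,i}, {b,c}, {d,g}, {h}, {f} are disjoint, each induces a connected subgraph, and every pair is joined by at least one edge of G. Contracting each set to a single vertex therefore yields K_{5} as a minor, and since treewidth is minor-monotone, tw(G) ≥ tw(K_{5}) = 4. Therefore the treewidth is 4.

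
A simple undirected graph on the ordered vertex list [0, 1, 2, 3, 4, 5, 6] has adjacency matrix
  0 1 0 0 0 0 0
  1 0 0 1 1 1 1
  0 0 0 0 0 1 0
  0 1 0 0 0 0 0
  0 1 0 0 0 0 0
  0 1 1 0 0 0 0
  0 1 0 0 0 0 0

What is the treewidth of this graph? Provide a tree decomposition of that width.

Treewidth 1.
One optimal decomposition is:
Bags: B1 = {0, 1}  B2 = {1, 3}  B3 = {1, 5}  B4 = {1, 6}  B5 = {2, 5}  B6 = {1, 4}
Tree: B1–B2, B1–B3, B2–B4, B3–B5, B2–B6

The largest bag has 2 vertices, giving width 1; this decomposition certifies tw(G) ≤ 1. G has an edge, so its treewidth is at least 1. Hence tw(G) = 1 exactly.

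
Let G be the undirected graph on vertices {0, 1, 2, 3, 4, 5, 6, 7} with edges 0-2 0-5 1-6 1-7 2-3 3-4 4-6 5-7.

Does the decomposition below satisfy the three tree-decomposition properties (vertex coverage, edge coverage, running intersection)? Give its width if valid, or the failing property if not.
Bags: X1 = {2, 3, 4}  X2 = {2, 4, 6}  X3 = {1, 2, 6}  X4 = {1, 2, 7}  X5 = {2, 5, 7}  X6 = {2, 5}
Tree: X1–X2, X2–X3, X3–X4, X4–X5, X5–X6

No — vertex 0 appears in no bag.

A tree decomposition must satisfy three properties: every vertex lies in some bag; for every edge, both endpoints lie together in some bag; and for every vertex, the bags containing it form a connected subtree. Here vertex 0 appears in no bag, so the decomposition is invalid.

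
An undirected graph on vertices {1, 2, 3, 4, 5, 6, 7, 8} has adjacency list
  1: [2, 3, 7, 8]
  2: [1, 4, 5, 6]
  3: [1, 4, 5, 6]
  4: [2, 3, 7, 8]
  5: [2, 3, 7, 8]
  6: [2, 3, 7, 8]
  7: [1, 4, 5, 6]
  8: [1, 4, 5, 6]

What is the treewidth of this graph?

A width-4 tree decomposition is:
Bags: B1 = {1, 2, 4, 5, 6}  B2 = {1, 4, 5, 6, 8}  B3 = {1, 3, 4, 5, 6}  B4 = {1, 4, 5, 6, 7}
Tree: B1–B2, B2–B3, B3–B4
The largest bag has 5 vertices, giving width 4; this decomposition certifies tw(G) ≤ 4. For the lower bound: the 5 vertex sets {2,5}, {6,8}, {3,4}, {1}, {7} are disjoint, each induces a connected subgraph, and every pair is joined by at least one edge of G. Contracting each set to a single vertex therefore yields K_{5} as a minor, and since treewidth is minor-monotone, tw(G) ≥ tw(K_{5}) = 4. Therefore the treewidth is 4.

4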